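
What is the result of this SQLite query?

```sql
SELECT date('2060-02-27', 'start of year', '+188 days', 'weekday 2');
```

2060-07-13

`start of year` rewinds 2060-02-27 to 2060-01-01.
Applying '+188 days' to 2060-01-01: counting 188 days forward gives 2060-07-07.
`weekday 2` advances to the next Tuesday; 2060-07-07 is a Wednesday, so it moves forward to 2060-07-13.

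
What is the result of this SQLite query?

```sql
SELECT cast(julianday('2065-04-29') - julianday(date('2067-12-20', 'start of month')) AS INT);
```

`start of month` rewinds 2067-12-20 to 2067-12-01.
1 day remains in April 2065 after the 29th (30 − 29).
Full months from May 2065 through November 2067 contribute their day counts.
Then 1 day into December 2067.
Total: 1 + 31 + 30 + 31 + 31 + 30 + 31 + 30 + 31 + 31 + 28 + 31 + 30 + 31 + 30 + 31 + 31 + 30 + 31 + 30 + 31 + 31 + 28 + 31 + 30 + 31 + 30 + 31 + 31 + 30 + 31 + 30 + 1 = 946.
The subtraction is earlier − later, so the result is −946 → -946.

-946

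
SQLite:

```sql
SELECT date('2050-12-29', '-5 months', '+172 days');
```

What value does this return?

2051-01-17

Adding -5 months to 2050-12-29 gives 2050-07-29.
Applying '+172 days' to 2050-07-29: counting 172 days forward gives 2051-01-17.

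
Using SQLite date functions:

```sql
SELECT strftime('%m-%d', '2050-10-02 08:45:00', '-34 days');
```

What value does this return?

08-29

First apply '-34 days': 2050-10-02 08:45:00 → 2050-08-29 08:45:00.
`%m-%d` extracts the month-day: 08-29.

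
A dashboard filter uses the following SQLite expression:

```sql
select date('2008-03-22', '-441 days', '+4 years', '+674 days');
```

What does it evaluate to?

2012-11-10

Applying '-441 days' to 2008-03-22: counting 441 days back gives 2007-01-06.
Adding +4 years to 2007-01-06 gives 2011-01-06.
Applying '+674 days' to 2011-01-06: counting 674 days forward gives 2012-11-10.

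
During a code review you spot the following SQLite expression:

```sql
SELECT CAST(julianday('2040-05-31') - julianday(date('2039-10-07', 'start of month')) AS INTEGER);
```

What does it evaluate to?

243

`start of month` rewinds 2039-10-07 to 2039-10-01.
30 days remain in October 2039 after the 1st (31 − 1).
Full months from November 2039 through April 2040 contribute their day counts.
Then 31 days into May 2040.
Total: 30 + 30 + 31 + 31 + 29 + 31 + 30 + 31 = 243.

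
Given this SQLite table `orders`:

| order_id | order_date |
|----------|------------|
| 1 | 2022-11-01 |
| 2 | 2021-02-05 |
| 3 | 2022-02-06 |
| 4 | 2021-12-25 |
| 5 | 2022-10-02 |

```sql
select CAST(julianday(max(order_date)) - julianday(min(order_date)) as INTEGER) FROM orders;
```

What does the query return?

634

MIN = 2021-02-05, MAX = 2022-11-01.
23 days remain in February 2021 after the 5th (28 − 5).
Full months from March 2021 through October 2022 contribute their day counts.
Then 1 day into November 2022.
Total: 23 + 31 + 30 + 31 + 30 + 31 + 31 + 30 + 31 + 30 + 31 + 31 + 28 + 31 + 30 + 31 + 30 + 31 + 31 + 30 + 31 + 1 = 634.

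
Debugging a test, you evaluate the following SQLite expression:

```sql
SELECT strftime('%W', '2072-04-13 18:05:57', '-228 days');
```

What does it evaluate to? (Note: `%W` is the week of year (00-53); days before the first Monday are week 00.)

First apply '-228 days': 2072-04-13 18:05:57 → 2071-08-29 18:05:57.
2071-08-29 is a Saturday. SQLite's %W counts Mondays since the year started; the result is 34.

34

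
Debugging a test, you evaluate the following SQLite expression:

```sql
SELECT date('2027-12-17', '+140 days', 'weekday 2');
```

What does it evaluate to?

Applying '+140 days' to 2027-12-17: counting 140 days forward gives 2028-05-05.
`weekday 2` advances to the next Tuesday; 2028-05-05 is a Friday, so it moves forward to 2028-05-09.

2028-05-09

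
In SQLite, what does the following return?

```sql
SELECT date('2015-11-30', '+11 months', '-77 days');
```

2016-08-14

Adding +11 months to 2015-11-30 gives 2016-10-30.
Applying '-77 days' to 2016-10-30: counting 77 days back gives 2016-08-14.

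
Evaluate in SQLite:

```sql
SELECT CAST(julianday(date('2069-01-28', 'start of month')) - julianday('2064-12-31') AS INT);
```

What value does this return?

`start of month` rewinds 2069-01-28 to 2069-01-01.
0 days remain in December 2064 after the 31st (31 − 31).
Full months from January 2065 through December 2068 contribute their day counts.
Then 1 day into January 2069.
Total: 0 + 31 + 28 + 31 + 30 + 31 + 30 + 31 + 31 + 30 + 31 + 30 + 31 + 31 + 28 + 31 + 30 + 31 + 30 + 31 + 31 + 30 + 31 + 30 + 31 + 31 + 28 + 31 + 30 + 31 + 30 + 31 + 31 + 30 + 31 + 30 + 31 + 31 + 29 + 31 + 30 + 31 + 30 + 31 + 31 + 30 + 31 + 30 + 31 + 1 = 1462.

1462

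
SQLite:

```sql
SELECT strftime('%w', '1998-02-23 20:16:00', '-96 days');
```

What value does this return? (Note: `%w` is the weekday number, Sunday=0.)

First apply '-96 days': 1998-02-23 20:16:00 → 1997-11-19 20:16:00.
1997-11-19 is a Wednesday; with Sunday=0 that is 3.

3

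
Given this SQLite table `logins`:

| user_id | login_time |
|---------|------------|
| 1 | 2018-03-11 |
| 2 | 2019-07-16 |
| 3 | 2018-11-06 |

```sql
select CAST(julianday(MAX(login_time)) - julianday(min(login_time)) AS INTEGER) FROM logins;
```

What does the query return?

492

MIN = 2018-03-11, MAX = 2019-07-16.
20 days remain in March 2018 after the 11th (31 − 11).
Full months from April 2018 through June 2019 contribute their day counts.
Then 16 days into July 2019.
Total: 20 + 30 + 31 + 30 + 31 + 31 + 30 + 31 + 30 + 31 + 31 + 28 + 31 + 30 + 31 + 30 + 16 = 492.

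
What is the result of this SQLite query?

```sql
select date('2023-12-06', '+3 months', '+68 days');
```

Adding +3 months to 2023-12-06 gives 2024-03-06.
Applying '+68 days' to 2024-03-06: counting 68 days forward gives 2024-05-13.

2024-05-13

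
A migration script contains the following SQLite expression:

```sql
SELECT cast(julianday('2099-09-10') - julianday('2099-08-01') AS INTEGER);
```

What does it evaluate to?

30 days remain in August 2099 after the 1st (31 − 1).
Then 10 days into September 2099.
Total: 30 + 10 = 40.

40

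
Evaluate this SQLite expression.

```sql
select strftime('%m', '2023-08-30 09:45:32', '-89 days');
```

06

First apply '-89 days': 2023-08-30 09:45:32 → 2023-06-02 09:45:32.
`%m` extracts the 2-digit month (01-12): 06.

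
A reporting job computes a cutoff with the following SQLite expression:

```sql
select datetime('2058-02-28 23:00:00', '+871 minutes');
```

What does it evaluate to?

871 minutes = 14h 31m; +871 minutes from 2058-02-28 23:00:00 is 2058-03-01 13:31:00 (crosses midnight).

2058-03-01 13:31:00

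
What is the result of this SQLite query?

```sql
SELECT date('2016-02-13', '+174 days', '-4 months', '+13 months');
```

2017-05-05

Applying '+174 days' to 2016-02-13: counting 174 days forward gives 2016-08-05.
Adding -4 months to 2016-08-05 gives 2016-04-05.
Adding +13 months to 2016-04-05 gives 2017-05-05.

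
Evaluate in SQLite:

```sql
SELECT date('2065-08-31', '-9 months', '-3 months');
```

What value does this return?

Adding -9 months to 2065-08-31 targets 2064-11-31. November 2064 has only 30 days, so SQLite normalizes the 1-day overflow forward to 2064-12-01.
Adding -3 months to 2064-12-01 gives 2064-09-01.

2064-09-01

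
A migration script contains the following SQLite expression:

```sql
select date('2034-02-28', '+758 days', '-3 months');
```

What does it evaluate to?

2035-12-27

Applying '+758 days' to 2034-02-28: counting 758 days forward gives 2036-03-27.
Adding -3 months to 2036-03-27 gives 2035-12-27.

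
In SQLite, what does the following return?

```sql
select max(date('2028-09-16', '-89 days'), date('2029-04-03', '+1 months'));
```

date('2028-09-16', '-89 days') → 2028-06-19.
date('2029-04-03', '+1 months') → 2029-05-03.
Later of the two is 2029-05-03.

2029-05-03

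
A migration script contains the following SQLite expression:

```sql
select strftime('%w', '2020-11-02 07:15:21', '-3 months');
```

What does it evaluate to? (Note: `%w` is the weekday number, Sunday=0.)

0

First apply '-3 months': 2020-11-02 07:15:21 → 2020-08-02 07:15:21.
2020-08-02 is a Sunday; with Sunday=0 that is 0.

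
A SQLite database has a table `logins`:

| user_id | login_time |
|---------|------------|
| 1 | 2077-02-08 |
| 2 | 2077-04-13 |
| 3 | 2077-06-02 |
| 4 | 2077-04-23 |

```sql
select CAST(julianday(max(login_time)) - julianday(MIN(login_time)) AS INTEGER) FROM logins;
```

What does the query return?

MIN = 2077-02-08, MAX = 2077-06-02.
20 days remain in February 2077 after the 8th (28 − 8).
March 2077: 31 days.
April 2077: 30 days.
May 2077: 31 days.
Then 2 days into June 2077.
Total: 20 + 31 + 30 + 31 + 2 = 114.

114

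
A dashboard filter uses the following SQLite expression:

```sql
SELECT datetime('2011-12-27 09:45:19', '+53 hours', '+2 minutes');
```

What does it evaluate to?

2011-12-29 14:47:19

+53 hours from 2011-12-27 09:45:19 is 2011-12-29 14:45:19 (crosses midnight).
+2 minutes from 2011-12-29 14:45:19 is 2011-12-29 14:47:19.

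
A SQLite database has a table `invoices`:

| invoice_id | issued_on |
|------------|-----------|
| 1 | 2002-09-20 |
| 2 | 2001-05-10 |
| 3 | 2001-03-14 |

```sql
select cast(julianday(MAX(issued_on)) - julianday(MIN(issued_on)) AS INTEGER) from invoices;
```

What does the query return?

555

MIN = 2001-03-14, MAX = 2002-09-20.
17 days remain in March 2001 after the 14th (31 − 14).
Full months from April 2001 through August 2002 contribute their day counts.
Then 20 days into September 2002.
Total: 17 + 30 + 31 + 30 + 31 + 31 + 30 + 31 + 30 + 31 + 31 + 28 + 31 + 30 + 31 + 30 + 31 + 31 + 20 = 555.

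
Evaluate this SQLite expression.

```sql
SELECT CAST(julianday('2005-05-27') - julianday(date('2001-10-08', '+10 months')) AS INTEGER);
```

1023

Adding +10 months to 2001-10-08 gives 2002-08-08.
23 days remain in August 2002 after the 8th (31 − 8).
Full months from September 2002 through April 2005 contribute their day counts.
Then 27 days into May 2005.
Total: 23 + 30 + 31 + 30 + 31 + 31 + 28 + 31 + 30 + 31 + 30 + 31 + 31 + 30 + 31 + 30 + 31 + 31 + 29 + 31 + 30 + 31 + 30 + 31 + 31 + 30 + 31 + 30 + 31 + 31 + 28 + 31 + 30 + 27 = 1023.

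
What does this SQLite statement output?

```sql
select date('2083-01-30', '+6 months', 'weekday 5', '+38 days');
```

Adding +6 months to 2083-01-30 gives 2083-07-30.
`weekday 5` advances to the next Friday; 2083-07-30 is already a Friday, so it stays at 2083-07-30.
July 2083 has 31 days; 1 remain after the 30th, so 2 days reach 2083-08-01.
August 2083 has 31 days; 30 remain after the 1st, so 31 days reach 2083-09-01.
Advancing 5 more days within September lands on 2083-09-06.

2083-09-06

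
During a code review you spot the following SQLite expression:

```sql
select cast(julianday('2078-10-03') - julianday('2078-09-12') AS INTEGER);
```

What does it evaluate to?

18 days remain in September 2078 after the 12th (30 − 12).
Then 3 days into October 2078.
Total: 18 + 3 = 21.

21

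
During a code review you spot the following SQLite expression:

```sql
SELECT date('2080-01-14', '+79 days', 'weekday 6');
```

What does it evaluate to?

Applying '+79 days' to 2080-01-14: counting 79 days forward gives 2080-04-02.
`weekday 6` advances to the next Saturday; 2080-04-02 is a Tuesday, so it moves forward to 2080-04-06.

2080-04-06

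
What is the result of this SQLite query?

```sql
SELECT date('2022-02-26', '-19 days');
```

2022-02-07

Going back 19 days within February lands on 2022-02-07.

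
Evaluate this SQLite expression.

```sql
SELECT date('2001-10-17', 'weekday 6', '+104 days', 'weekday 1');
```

`weekday 6` advances to the next Saturday; 2001-10-17 is a Wednesday, so it moves forward to 2001-10-20.
Applying '+104 days' to 2001-10-20: counting 104 days forward gives 2002-02-01.
`weekday 1` advances to the next Monday; 2002-02-01 is a Friday, so it moves forward to 2002-02-04.

2002-02-04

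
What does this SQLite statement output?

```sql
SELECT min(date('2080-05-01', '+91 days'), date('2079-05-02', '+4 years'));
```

2080-07-31

date('2080-05-01', '+91 days') → 2080-07-31.
date('2079-05-02', '+4 years') → 2083-05-02.
Earlier of the two is 2080-07-31.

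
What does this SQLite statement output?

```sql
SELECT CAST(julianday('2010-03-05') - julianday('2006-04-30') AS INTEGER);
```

0 days remain in April 2006 after the 30th (30 − 30).
Full months from May 2006 through February 2010 contribute their day counts.
Then 5 days into March 2010.
Total: 0 + 31 + 30 + 31 + 31 + 30 + 31 + 30 + 31 + 31 + 28 + 31 + 30 + 31 + 30 + 31 + 31 + 30 + 31 + 30 + 31 + 31 + 29 + 31 + 30 + 31 + 30 + 31 + 31 + 30 + 31 + 30 + 31 + 31 + 28 + 31 + 30 + 31 + 30 + 31 + 31 + 30 + 31 + 30 + 31 + 31 + 28 + 5 = 1405.

1405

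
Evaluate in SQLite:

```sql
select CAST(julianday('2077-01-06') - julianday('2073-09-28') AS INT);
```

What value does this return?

2 days remain in September 2073 after the 28th (30 − 28).
Full months from October 2073 through December 2076 contribute their day counts.
Then 6 days into January 2077.
Total: 2 + 31 + 30 + 31 + 31 + 28 + 31 + 30 + 31 + 30 + 31 + 31 + 30 + 31 + 30 + 31 + 31 + 28 + 31 + 30 + 31 + 30 + 31 + 31 + 30 + 31 + 30 + 31 + 31 + 29 + 31 + 30 + 31 + 30 + 31 + 31 + 30 + 31 + 30 + 31 + 6 = 1196.

1196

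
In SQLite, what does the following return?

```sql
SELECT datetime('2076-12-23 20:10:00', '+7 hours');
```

2076-12-24 03:10:00

+7 hours from 2076-12-23 20:10:00 is 2076-12-24 03:10:00 (crosses midnight).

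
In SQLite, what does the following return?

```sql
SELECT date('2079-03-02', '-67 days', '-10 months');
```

2078-02-25

Applying '-67 days' to 2079-03-02: counting 67 days back gives 2078-12-25.
Adding -10 months to 2078-12-25 gives 2078-02-25.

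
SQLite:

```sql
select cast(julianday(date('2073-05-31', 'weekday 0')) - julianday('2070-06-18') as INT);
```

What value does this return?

`weekday 0` advances to the next Sunday; 2073-05-31 is a Wednesday, so it moves forward to 2073-06-04.
12 days remain in June 2070 after the 18th (30 − 18).
Full months from July 2070 through May 2073 contribute their day counts.
Then 4 days into June 2073.
Total: 12 + 31 + 31 + 30 + 31 + 30 + 31 + 31 + 28 + 31 + 30 + 31 + 30 + 31 + 31 + 30 + 31 + 30 + 31 + 31 + 29 + 31 + 30 + 31 + 30 + 31 + 31 + 30 + 31 + 30 + 31 + 31 + 28 + 31 + 30 + 31 + 4 = 1082.

1082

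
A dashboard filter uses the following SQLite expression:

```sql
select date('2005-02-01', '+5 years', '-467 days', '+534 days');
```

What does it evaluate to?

2010-04-09

Adding +5 years to 2005-02-01 gives 2010-02-01.
Applying '-467 days' to 2010-02-01: counting 467 days back gives 2008-10-22.
Applying '+534 days' to 2008-10-22: counting 534 days forward gives 2010-04-09.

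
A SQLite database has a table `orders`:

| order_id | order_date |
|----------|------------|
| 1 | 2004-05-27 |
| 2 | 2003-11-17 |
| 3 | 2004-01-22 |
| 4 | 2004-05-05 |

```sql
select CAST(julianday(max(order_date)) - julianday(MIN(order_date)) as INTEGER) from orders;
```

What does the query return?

192

MIN = 2003-11-17, MAX = 2004-05-27.
13 days remain in November 2003 after the 17th (30 − 17).
December 2003: 31 days.
January 2004: 31 days.
February 2004: 29 days (leap year).
March 2004: 31 days.
April 2004: 30 days.
Then 27 days into May 2004.
Total: 13 + 31 + 31 + 29 + 31 + 30 + 27 = 192.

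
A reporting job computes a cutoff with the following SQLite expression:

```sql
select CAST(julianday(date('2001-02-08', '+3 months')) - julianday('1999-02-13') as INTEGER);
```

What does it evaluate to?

815

Adding +3 months to 2001-02-08 gives 2001-05-08.
15 days remain in February 1999 after the 13th (28 − 13).
Full months from March 1999 through April 2001 contribute their day counts.
Then 8 days into May 2001.
Total: 15 + 31 + 30 + 31 + 30 + 31 + 31 + 30 + 31 + 30 + 31 + 31 + 29 + 31 + 30 + 31 + 30 + 31 + 31 + 30 + 31 + 30 + 31 + 31 + 28 + 31 + 30 + 8 = 815.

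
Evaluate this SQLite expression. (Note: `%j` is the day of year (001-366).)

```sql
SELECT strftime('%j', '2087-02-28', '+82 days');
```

141

First apply '+82 days': 2087-02-28 → 2087-05-21.
Day-of-year for 2087-05-21: days since 2087-01-01 inclusive = 141, zero-padded to 141.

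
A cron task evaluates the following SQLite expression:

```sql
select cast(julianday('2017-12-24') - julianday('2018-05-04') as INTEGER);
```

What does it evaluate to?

7 days remain in December 2017 after the 24th (31 − 24).
January 2018: 31 days.
February 2018: 28 days.
March 2018: 31 days.
April 2018: 30 days.
Then 4 days into May 2018.
Total: 7 + 31 + 28 + 31 + 30 + 4 = 131.
The subtraction is earlier − later, so the result is −131 → -131.

-131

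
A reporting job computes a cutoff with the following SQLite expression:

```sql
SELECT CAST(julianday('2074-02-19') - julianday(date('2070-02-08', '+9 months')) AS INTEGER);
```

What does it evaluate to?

Adding +9 months to 2070-02-08 gives 2070-11-08.
22 days remain in November 2070 after the 8th (30 − 8).
Full months from December 2070 through January 2074 contribute their day counts.
Then 19 days into February 2074.
Total: 22 + 31 + 31 + 28 + 31 + 30 + 31 + 30 + 31 + 31 + 30 + 31 + 30 + 31 + 31 + 29 + 31 + 30 + 31 + 30 + 31 + 31 + 30 + 31 + 30 + 31 + 31 + 28 + 31 + 30 + 31 + 30 + 31 + 31 + 30 + 31 + 30 + 31 + 31 + 19 = 1199.

1199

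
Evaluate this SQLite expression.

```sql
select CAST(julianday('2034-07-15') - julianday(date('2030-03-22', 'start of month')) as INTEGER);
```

1597

`start of month` rewinds 2030-03-22 to 2030-03-01.
30 days remain in March 2030 after the 1st (31 − 1).
Full months from April 2030 through June 2034 contribute their day counts.
Then 15 days into July 2034.
Total: 30 + 30 + 31 + 30 + 31 + 31 + 30 + 31 + 30 + 31 + 31 + 28 + 31 + 30 + 31 + 30 + 31 + 31 + 30 + 31 + 30 + 31 + 31 + 29 + 31 + 30 + 31 + 30 + 31 + 31 + 30 + 31 + 30 + 31 + 31 + 28 + 31 + 30 + 31 + 30 + 31 + 31 + 30 + 31 + 30 + 31 + 31 + 28 + 31 + 30 + 31 + 30 + 15 = 1597.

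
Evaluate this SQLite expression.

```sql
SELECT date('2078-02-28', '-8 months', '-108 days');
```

2077-03-12

Adding -8 months to 2078-02-28 gives 2077-06-28.
Applying '-108 days' to 2077-06-28: counting 108 days back gives 2077-03-12.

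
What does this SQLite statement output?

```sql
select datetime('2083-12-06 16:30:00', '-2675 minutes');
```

2083-12-04 19:55:00

2675 minutes = 44h 35m; -2675 minutes from 2083-12-06 16:30:00 is 2083-12-04 19:55:00 (crosses midnight).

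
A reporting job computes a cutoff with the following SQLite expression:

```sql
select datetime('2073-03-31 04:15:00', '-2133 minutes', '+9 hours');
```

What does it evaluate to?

2133 minutes = 35h 33m; -2133 minutes from 2073-03-31 04:15:00 is 2073-03-29 16:42:00 (crosses midnight).
+9 hours from 2073-03-29 16:42:00 is 2073-03-30 01:42:00 (crosses midnight).

2073-03-30 01:42:00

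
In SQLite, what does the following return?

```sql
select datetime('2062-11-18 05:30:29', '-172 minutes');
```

172 minutes = 2h 52m; -172 minutes from 2062-11-18 05:30:29 is 2062-11-18 02:38:29.

2062-11-18 02:38:29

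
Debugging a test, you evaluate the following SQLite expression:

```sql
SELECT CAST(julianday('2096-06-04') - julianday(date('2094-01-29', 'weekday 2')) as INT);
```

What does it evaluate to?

`weekday 2` advances to the next Tuesday; 2094-01-29 is a Friday, so it moves forward to 2094-02-02.
26 days remain in February 2094 after the 2nd (28 − 2).
Full months from March 2094 through May 2096 contribute their day counts.
Then 4 days into June 2096.
Total: 26 + 31 + 30 + 31 + 30 + 31 + 31 + 30 + 31 + 30 + 31 + 31 + 28 + 31 + 30 + 31 + 30 + 31 + 31 + 30 + 31 + 30 + 31 + 31 + 29 + 31 + 30 + 31 + 4 = 853.

853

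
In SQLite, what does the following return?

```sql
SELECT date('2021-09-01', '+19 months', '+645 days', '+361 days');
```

2026-01-01

Adding +19 months to 2021-09-01 gives 2023-04-01.
Applying '+645 days' to 2023-04-01: counting 645 days forward gives 2025-01-05.
Applying '+361 days' to 2025-01-05: counting 361 days forward gives 2026-01-01.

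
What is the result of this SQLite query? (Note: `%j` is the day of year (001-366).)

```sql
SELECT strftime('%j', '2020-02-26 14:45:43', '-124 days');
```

First apply '-124 days': 2020-02-26 14:45:43 → 2019-10-25 14:45:43.
Day-of-year for 2019-10-25: days since 2019-01-01 inclusive = 298, zero-padded to 298.

298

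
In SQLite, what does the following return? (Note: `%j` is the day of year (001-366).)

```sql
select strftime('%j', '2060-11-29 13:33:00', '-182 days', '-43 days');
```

First apply '-182 days', '-43 days': 2060-11-29 13:33:00 → 2060-04-18 13:33:00.
Day-of-year for 2060-04-18: days since 2060-01-01 inclusive = 109, zero-padded to 109.

109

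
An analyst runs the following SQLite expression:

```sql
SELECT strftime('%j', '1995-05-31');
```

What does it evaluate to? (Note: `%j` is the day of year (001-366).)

Day-of-year for 1995-05-31: days since 1995-01-01 inclusive = 151, zero-padded to 151.

151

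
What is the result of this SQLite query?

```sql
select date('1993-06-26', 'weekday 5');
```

`weekday 5` advances to the next Friday; 1993-06-26 is a Saturday, so it moves forward to 1993-07-02.

1993-07-02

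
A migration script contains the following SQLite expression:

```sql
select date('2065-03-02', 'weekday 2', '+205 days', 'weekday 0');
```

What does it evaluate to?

2065-09-27

`weekday 2` advances to the next Tuesday; 2065-03-02 is a Monday, so it moves forward to 2065-03-03.
Applying '+205 days' to 2065-03-03: counting 205 days forward gives 2065-09-24.
`weekday 0` advances to the next Sunday; 2065-09-24 is a Thursday, so it moves forward to 2065-09-27.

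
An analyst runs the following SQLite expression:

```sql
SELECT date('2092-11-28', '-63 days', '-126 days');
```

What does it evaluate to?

Applying '-63 days' to 2092-11-28: counting 63 days back gives 2092-09-26.
Applying '-126 days' to 2092-09-26: counting 126 days back gives 2092-05-23.

2092-05-23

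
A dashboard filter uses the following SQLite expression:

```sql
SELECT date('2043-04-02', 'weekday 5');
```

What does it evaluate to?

2043-04-03

`weekday 5` advances to the next Friday; 2043-04-02 is a Thursday, so it moves forward to 2043-04-03.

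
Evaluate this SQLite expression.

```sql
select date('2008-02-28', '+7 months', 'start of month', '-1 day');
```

2008-08-31

Adding +7 months to 2008-02-28 gives 2008-09-28.
`start of month` rewinds 2008-09-28 to 2008-09-01.
Going back 1 day from 2008-09-01 reaches 2008-08-31 (last day of August, 31 days).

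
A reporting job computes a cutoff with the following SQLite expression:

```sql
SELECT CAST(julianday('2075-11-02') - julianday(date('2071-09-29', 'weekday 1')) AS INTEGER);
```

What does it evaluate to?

1489

`weekday 1` advances to the next Monday; 2071-09-29 is a Tuesday, so it moves forward to 2071-10-05.
26 days remain in October 2071 after the 5th (31 − 5).
Full months from November 2071 through October 2075 contribute their day counts.
Then 2 days into November 2075.
Total: 26 + 30 + 31 + 31 + 29 + 31 + 30 + 31 + 30 + 31 + 31 + 30 + 31 + 30 + 31 + 31 + 28 + 31 + 30 + 31 + 30 + 31 + 31 + 30 + 31 + 30 + 31 + 31 + 28 + 31 + 30 + 31 + 30 + 31 + 31 + 30 + 31 + 30 + 31 + 31 + 28 + 31 + 30 + 31 + 30 + 31 + 31 + 30 + 31 + 2 = 1489.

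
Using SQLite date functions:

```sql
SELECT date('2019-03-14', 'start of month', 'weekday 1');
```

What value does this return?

`start of month` rewinds 2019-03-14 to 2019-03-01.
`weekday 1` advances to the next Monday; 2019-03-01 is a Friday, so it moves forward to 2019-03-04.

2019-03-04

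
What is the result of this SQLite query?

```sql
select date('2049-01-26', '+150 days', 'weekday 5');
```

Applying '+150 days' to 2049-01-26: counting 150 days forward gives 2049-06-25.
`weekday 5` advances to the next Friday; 2049-06-25 is already a Friday, so it stays at 2049-06-25.

2049-06-25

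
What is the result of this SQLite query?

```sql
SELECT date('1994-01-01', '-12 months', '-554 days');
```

Adding -12 months to 1994-01-01 gives 1993-01-01.
Applying '-554 days' to 1993-01-01: counting 554 days back gives 1991-06-27.

1991-06-27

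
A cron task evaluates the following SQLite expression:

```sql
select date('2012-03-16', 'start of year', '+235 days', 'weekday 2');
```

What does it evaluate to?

2012-08-28

`start of year` rewinds 2012-03-16 to 2012-01-01.
Applying '+235 days' to 2012-01-01: counting 235 days forward gives 2012-08-23.
`weekday 2` advances to the next Tuesday; 2012-08-23 is a Thursday, so it moves forward to 2012-08-28.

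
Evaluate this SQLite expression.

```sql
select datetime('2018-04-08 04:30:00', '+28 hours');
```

2018-04-09 08:30:00

+28 hours from 2018-04-08 04:30:00 is 2018-04-09 08:30:00 (crosses midnight).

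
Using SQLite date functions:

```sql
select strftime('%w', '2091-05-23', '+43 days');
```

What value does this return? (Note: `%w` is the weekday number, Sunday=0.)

First apply '+43 days': 2091-05-23 → 2091-07-05.
2091-07-05 is a Thursday; with Sunday=0 that is 4.

4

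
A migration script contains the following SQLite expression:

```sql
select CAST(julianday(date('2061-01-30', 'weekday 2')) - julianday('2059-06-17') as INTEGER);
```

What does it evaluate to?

595

`weekday 2` advances to the next Tuesday; 2061-01-30 is a Sunday, so it moves forward to 2061-02-01.
13 days remain in June 2059 after the 17th (30 − 17).
Full months from July 2059 through January 2061 contribute their day counts.
Then 1 day into February 2061.
Total: 13 + 31 + 31 + 30 + 31 + 30 + 31 + 31 + 29 + 31 + 30 + 31 + 30 + 31 + 31 + 30 + 31 + 30 + 31 + 31 + 1 = 595.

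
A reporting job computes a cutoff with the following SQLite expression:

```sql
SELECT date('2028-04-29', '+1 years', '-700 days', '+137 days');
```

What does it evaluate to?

2027-10-14

Adding +1 year to 2028-04-29 gives 2029-04-29.
Applying '-700 days' to 2029-04-29: counting 700 days back gives 2027-05-30.
Applying '+137 days' to 2027-05-30: counting 137 days forward gives 2027-10-14.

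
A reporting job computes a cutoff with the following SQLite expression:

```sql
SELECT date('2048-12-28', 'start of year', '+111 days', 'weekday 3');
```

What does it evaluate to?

2048-04-22

`start of year` rewinds 2048-12-28 to 2048-01-01.
Applying '+111 days' to 2048-01-01: counting 111 days forward gives 2048-04-21.
`weekday 3` advances to the next Wednesday; 2048-04-21 is a Tuesday, so it moves forward to 2048-04-22.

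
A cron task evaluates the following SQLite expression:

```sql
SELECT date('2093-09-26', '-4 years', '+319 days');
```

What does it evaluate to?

2090-08-11

Adding -4 years to 2093-09-26 gives 2089-09-26.
Applying '+319 days' to 2089-09-26: counting 319 days forward gives 2090-08-11.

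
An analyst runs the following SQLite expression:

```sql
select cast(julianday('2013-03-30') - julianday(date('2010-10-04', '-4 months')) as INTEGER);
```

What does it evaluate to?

1030

Adding -4 months to 2010-10-04 gives 2010-06-04.
26 days remain in June 2010 after the 4th (30 − 4).
Full months from July 2010 through February 2013 contribute their day counts.
Then 30 days into March 2013.
Total: 26 + 31 + 31 + 30 + 31 + 30 + 31 + 31 + 28 + 31 + 30 + 31 + 30 + 31 + 31 + 30 + 31 + 30 + 31 + 31 + 29 + 31 + 30 + 31 + 30 + 31 + 31 + 30 + 31 + 30 + 31 + 31 + 28 + 30 = 1030.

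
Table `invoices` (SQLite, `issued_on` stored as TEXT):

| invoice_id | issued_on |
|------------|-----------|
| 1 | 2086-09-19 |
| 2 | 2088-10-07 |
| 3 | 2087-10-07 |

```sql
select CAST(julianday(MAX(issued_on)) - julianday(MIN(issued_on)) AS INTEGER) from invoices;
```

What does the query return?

MIN = 2086-09-19, MAX = 2088-10-07.
11 days remain in September 2086 after the 19th (30 − 19).
Full months from October 2086 through September 2088 contribute their day counts.
Then 7 days into October 2088.
Total: 11 + 31 + 30 + 31 + 31 + 28 + 31 + 30 + 31 + 30 + 31 + 31 + 30 + 31 + 30 + 31 + 31 + 29 + 31 + 30 + 31 + 30 + 31 + 31 + 30 + 7 = 749.

749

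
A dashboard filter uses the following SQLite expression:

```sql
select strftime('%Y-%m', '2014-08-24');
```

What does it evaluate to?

2014-08

`%Y-%m` extracts the year-month: 2014-08.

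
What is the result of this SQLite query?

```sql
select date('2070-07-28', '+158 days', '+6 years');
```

2077-01-02

Applying '+158 days' to 2070-07-28: counting 158 days forward gives 2071-01-02.
Adding +6 years to 2071-01-02 gives 2077-01-02.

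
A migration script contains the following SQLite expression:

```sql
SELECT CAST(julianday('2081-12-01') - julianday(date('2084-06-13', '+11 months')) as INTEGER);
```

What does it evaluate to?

Adding +11 months to 2084-06-13 gives 2085-05-13.
30 days remain in December 2081 after the 1st (31 − 1).
Full months from January 2082 through April 2085 contribute their day counts.
Then 13 days into May 2085.
Total: 30 + 31 + 28 + 31 + 30 + 31 + 30 + 31 + 31 + 30 + 31 + 30 + 31 + 31 + 28 + 31 + 30 + 31 + 30 + 31 + 31 + 30 + 31 + 30 + 31 + 31 + 29 + 31 + 30 + 31 + 30 + 31 + 31 + 30 + 31 + 30 + 31 + 31 + 28 + 31 + 30 + 13 = 1259.
The subtraction is earlier − later, so the result is −1259 → -1259.

-1259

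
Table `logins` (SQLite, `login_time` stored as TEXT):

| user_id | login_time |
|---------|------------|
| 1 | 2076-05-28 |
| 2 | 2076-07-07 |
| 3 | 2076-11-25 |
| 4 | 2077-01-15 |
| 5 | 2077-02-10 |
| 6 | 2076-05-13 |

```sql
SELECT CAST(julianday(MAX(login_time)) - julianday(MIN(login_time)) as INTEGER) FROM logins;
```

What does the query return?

273

MIN = 2076-05-13, MAX = 2077-02-10.
18 days remain in May 2076 after the 13th (31 − 13).
Full months from June 2076 through January 2077 contribute their day counts.
Then 10 days into February 2077.
Total: 18 + 30 + 31 + 31 + 30 + 31 + 30 + 31 + 31 + 10 = 273.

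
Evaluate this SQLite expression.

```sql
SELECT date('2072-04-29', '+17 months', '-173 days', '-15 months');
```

2072-01-09

Adding +17 months to 2072-04-29 gives 2073-09-29.
Applying '-173 days' to 2073-09-29: counting 173 days back gives 2073-04-09.
Adding -15 months to 2073-04-09 gives 2072-01-09.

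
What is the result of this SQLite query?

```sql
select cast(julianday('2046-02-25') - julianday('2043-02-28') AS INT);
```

1093

0 days remain in February 2043 after the 28th (28 − 28).
Full months from March 2043 through January 2046 contribute their day counts.
Then 25 days into February 2046.
Total: 0 + 31 + 30 + 31 + 30 + 31 + 31 + 30 + 31 + 30 + 31 + 31 + 29 + 31 + 30 + 31 + 30 + 31 + 31 + 30 + 31 + 30 + 31 + 31 + 28 + 31 + 30 + 31 + 30 + 31 + 31 + 30 + 31 + 30 + 31 + 31 + 25 = 1093.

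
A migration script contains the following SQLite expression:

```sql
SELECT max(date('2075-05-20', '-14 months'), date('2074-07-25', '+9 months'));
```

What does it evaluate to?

date('2075-05-20', '-14 months') → 2074-03-20.
date('2074-07-25', '+9 months') → 2075-04-25.
Later of the two is 2075-04-25.

2075-04-25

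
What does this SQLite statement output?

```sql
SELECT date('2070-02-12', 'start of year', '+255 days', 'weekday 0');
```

`start of year` rewinds 2070-02-12 to 2070-01-01.
Applying '+255 days' to 2070-01-01: counting 255 days forward gives 2070-09-13.
`weekday 0` advances to the next Sunday; 2070-09-13 is a Saturday, so it moves forward to 2070-09-14.

2070-09-14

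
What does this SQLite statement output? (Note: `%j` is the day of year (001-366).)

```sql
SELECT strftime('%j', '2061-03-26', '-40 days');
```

045

First apply '-40 days': 2061-03-26 → 2061-02-14.
Day-of-year for 2061-02-14: days since 2061-01-01 inclusive = 45, zero-padded to 045.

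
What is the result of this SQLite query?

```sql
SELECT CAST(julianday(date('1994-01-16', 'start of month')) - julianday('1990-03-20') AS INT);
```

1383

`start of month` rewinds 1994-01-16 to 1994-01-01.
11 days remain in March 1990 after the 20th (31 − 20).
Full months from April 1990 through December 1993 contribute their day counts.
Then 1 day into January 1994.
Total: 11 + 30 + 31 + 30 + 31 + 31 + 30 + 31 + 30 + 31 + 31 + 28 + 31 + 30 + 31 + 30 + 31 + 31 + 30 + 31 + 30 + 31 + 31 + 29 + 31 + 30 + 31 + 30 + 31 + 31 + 30 + 31 + 30 + 31 + 31 + 28 + 31 + 30 + 31 + 30 + 31 + 31 + 30 + 31 + 30 + 31 + 1 = 1383.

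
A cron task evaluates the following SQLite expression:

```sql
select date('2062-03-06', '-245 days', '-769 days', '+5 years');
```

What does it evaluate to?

2064-05-27

Applying '-245 days' to 2062-03-06: counting 245 days back gives 2061-07-04.
Applying '-769 days' to 2061-07-04: counting 769 days back gives 2059-05-27.
Adding +5 years to 2059-05-27 gives 2064-05-27.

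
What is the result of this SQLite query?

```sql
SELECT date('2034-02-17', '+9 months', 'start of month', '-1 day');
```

Adding +9 months to 2034-02-17 gives 2034-11-17.
`start of month` rewinds 2034-11-17 to 2034-11-01.
Going back 1 day from 2034-11-01 reaches 2034-10-31 (last day of October, 31 days).

2034-10-31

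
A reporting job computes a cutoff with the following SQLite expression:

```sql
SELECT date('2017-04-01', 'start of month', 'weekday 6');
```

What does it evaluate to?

2017-04-01

`start of month` rewinds 2017-04-01 to 2017-04-01.
`weekday 6` advances to the next Saturday; 2017-04-01 is already a Saturday, so it stays at 2017-04-01.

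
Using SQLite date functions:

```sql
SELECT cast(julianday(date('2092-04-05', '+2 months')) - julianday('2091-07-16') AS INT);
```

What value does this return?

Adding +2 months to 2092-04-05 gives 2092-06-05.
15 days remain in July 2091 after the 16th (31 − 16).
Full months from August 2091 through May 2092 contribute their day counts.
Then 5 days into June 2092.
Total: 15 + 31 + 30 + 31 + 30 + 31 + 31 + 29 + 31 + 30 + 31 + 5 = 325.

325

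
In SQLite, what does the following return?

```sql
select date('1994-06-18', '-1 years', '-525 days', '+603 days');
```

1993-09-04

Adding -1 year to 1994-06-18 gives 1993-06-18.
Applying '-525 days' to 1993-06-18: counting 525 days back gives 1992-01-10.
Applying '+603 days' to 1992-01-10: counting 603 days forward gives 1993-09-04.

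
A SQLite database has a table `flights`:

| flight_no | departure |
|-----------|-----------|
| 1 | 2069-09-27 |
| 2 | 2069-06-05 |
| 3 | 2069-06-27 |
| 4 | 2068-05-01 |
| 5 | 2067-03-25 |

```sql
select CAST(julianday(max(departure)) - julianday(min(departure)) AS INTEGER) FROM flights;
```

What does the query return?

MIN = 2067-03-25, MAX = 2069-09-27.
6 days remain in March 2067 after the 25th (31 − 25).
Full months from April 2067 through August 2069 contribute their day counts.
Then 27 days into September 2069.
Total: 6 + 30 + 31 + 30 + 31 + 31 + 30 + 31 + 30 + 31 + 31 + 29 + 31 + 30 + 31 + 30 + 31 + 31 + 30 + 31 + 30 + 31 + 31 + 28 + 31 + 30 + 31 + 30 + 31 + 31 + 27 = 917.

917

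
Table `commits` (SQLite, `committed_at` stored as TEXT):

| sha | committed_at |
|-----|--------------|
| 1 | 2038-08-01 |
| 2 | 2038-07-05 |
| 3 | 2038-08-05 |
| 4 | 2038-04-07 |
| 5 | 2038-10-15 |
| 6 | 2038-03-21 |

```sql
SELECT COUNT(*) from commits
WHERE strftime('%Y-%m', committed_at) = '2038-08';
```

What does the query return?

2

Rows with year-month 2038-08: 2038-08-01, 2038-08-05 → 2.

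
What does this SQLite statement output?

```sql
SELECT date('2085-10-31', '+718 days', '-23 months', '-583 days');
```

Applying '+718 days' to 2085-10-31: counting 718 days forward gives 2087-10-19.
Adding -23 months to 2087-10-19 gives 2085-11-19.
Applying '-583 days' to 2085-11-19: counting 583 days back gives 2084-04-15.

2084-04-15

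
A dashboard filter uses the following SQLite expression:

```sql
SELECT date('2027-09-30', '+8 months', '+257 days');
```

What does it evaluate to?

Adding +8 months to 2027-09-30 gives 2028-05-30.
Applying '+257 days' to 2028-05-30: counting 257 days forward gives 2029-02-11.

2029-02-11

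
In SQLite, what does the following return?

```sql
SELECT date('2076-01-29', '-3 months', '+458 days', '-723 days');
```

2075-02-06

Adding -3 months to 2076-01-29 gives 2075-10-29.
Applying '+458 days' to 2075-10-29: counting 458 days forward gives 2077-01-29.
Applying '-723 days' to 2077-01-29: counting 723 days back gives 2075-02-06.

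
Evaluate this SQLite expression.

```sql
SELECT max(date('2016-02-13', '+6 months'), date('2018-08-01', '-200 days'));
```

2018-01-13

date('2016-02-13', '+6 months') → 2016-08-13.
date('2018-08-01', '-200 days') → 2018-01-13.
Later of the two is 2018-01-13.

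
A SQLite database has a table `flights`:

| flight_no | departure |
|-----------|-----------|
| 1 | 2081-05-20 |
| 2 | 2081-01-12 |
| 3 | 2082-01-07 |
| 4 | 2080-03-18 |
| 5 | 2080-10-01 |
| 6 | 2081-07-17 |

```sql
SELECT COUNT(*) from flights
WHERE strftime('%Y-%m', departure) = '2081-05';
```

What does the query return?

1

Rows with year-month 2081-05: 2081-05-20 → 1.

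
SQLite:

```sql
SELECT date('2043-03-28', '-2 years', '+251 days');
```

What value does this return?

2041-12-04

Adding -2 years to 2043-03-28 gives 2041-03-28.
Applying '+251 days' to 2041-03-28: counting 251 days forward gives 2041-12-04.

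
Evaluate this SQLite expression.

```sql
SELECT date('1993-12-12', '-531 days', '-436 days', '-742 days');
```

1989-04-08

Applying '-531 days' to 1993-12-12: counting 531 days back gives 1992-06-29.
Applying '-436 days' to 1992-06-29: counting 436 days back gives 1991-04-20.
Applying '-742 days' to 1991-04-20: counting 742 days back gives 1989-04-08.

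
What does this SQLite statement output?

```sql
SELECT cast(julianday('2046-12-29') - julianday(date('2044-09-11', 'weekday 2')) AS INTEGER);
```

837

`weekday 2` advances to the next Tuesday; 2044-09-11 is a Sunday, so it moves forward to 2044-09-13.
17 days remain in September 2044 after the 13th (30 − 13).
Full months from October 2044 through November 2046 contribute their day counts.
Then 29 days into December 2046.
Total: 17 + 31 + 30 + 31 + 31 + 28 + 31 + 30 + 31 + 30 + 31 + 31 + 30 + 31 + 30 + 31 + 31 + 28 + 31 + 30 + 31 + 30 + 31 + 31 + 30 + 31 + 30 + 29 = 837.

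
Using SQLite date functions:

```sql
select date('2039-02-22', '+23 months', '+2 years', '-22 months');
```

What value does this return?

Adding +23 months to 2039-02-22 gives 2041-01-22.
Adding +2 years to 2041-01-22 gives 2043-01-22.
Adding -22 months to 2043-01-22 gives 2041-03-22.

2041-03-22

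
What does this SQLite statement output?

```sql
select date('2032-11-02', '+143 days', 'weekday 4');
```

2033-03-31

Applying '+143 days' to 2032-11-02: counting 143 days forward gives 2033-03-25.
`weekday 4` advances to the next Thursday; 2033-03-25 is a Friday, so it moves forward to 2033-03-31.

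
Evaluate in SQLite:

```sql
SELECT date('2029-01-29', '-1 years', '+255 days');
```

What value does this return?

Adding -1 year to 2029-01-29 gives 2028-01-29.
Applying '+255 days' to 2028-01-29: counting 255 days forward gives 2028-10-10.

2028-10-10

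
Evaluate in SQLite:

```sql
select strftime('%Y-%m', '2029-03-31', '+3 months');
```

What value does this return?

First apply '+3 months': 2029-03-31 → 2029-07-01.
`%Y-%m` extracts the year-month: 2029-07.

2029-07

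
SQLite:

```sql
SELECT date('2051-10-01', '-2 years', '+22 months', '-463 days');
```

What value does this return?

Adding -2 years to 2051-10-01 gives 2049-10-01.
Adding +22 months to 2049-10-01 gives 2051-08-01.
Applying '-463 days' to 2051-08-01: counting 463 days back gives 2050-04-25.

2050-04-25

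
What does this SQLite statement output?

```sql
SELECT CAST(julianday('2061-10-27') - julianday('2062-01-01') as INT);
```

4 days remain in October 2061 after the 27th (31 − 27).
November 2061: 30 days.
December 2061: 31 days.
Then 1 day into January 2062.
Total: 4 + 30 + 31 + 1 = 66.
The subtraction is earlier − later, so the result is −66 → -66.

-66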